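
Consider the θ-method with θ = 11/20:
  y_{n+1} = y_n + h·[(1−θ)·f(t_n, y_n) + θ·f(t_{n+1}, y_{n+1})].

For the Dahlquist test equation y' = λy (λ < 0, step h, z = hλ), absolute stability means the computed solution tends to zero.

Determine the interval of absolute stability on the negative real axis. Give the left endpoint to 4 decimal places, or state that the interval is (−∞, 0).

Test eqn y'=λy, z=hλ:
  y_{n+1} = y_n + z·[9/20·y_n + 11/20·y_{n+1}] ⇒ (1 − 11/20z)y_{n+1} = (1 + 9/20z)y_n
  so R(z) = (1 + 9/20z)/(1 − 11/20z).

Find x<0 with |R(x)|<1.
x=-0.52: |R|=0.5956
x=-2: |R|=0.0476
x=-10: |R|=0.5385
x=-100: |R|=0.7857
θ=11/20≥1/2 ⇒ |1+9/20x|<|1−11/20x| ∀x<0 ⇒ unbounded interval.

unbounded; (−∞, 0).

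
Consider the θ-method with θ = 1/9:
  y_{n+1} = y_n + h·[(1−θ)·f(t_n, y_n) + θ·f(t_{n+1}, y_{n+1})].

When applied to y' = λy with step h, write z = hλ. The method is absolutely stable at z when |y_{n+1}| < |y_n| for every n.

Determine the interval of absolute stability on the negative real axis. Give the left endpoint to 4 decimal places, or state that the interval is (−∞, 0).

z∈(-2.5714,0).

Test eqn y'=λy, z=hλ:
  y_{n+1} = y_n + z·[8/9·y_n + 1/9·y_{n+1}] ⇒ (1 − 1/9z)y_{n+1} = (1 + 8/9z)y_n
  so R(z) = (1 + 8/9z)/(1 − 1/9z).

Boundary: |R(x)|=1, x<0.
x=-1.52: |R|=0.3004
R=−1: 1+8/9x = −1+1/9x ⇒ -7/9x=2 ⇒ x=2/(-7/9)=-2.5714
Confirm numerically:
  x=-2.539: |R|=0.98033 <1
  x=-1.910: |R|=0.57562 <1
  x=-1.757: |R|=0.47002 <1
  x=-1.405: |R|=0.21528 <1
  x=-2.957: |R|=1.22573 >1
  x=-2.891: |R|=1.18813 >1
  x=-2.639: |R|=1.04064 >1
Stable set (-2.5714, 0).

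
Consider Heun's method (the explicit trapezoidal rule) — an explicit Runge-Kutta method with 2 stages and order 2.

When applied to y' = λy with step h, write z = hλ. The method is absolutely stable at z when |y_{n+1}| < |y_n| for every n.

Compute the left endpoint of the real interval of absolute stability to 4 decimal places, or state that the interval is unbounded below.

left endpoint -2.0000.

With y'=λy (z=hλ):
  order 2, 2-stage ⇒ R(z)=1+z+z^2/2
  (e.g. R(-0.55)=0.60125, |R|=0.60125)

Need |R(x)|<1, x<0.
x=-0.55: |R|=0.6013
|R(-2.34)|=1.3978 |R(-1.87)|=0.8785 |R(-1.17)|=0.5144
Bisect:
  x_lo=-2.4226 |R|=1.5119  x_hi=-0.2910 |R|=0.7513
  mid=-1.35682 |R|=0.56366 →hi
  mid=-1.88971 |R|=0.89580 →hi
  mid=-2.15616 |R|=1.16835 →lo
  mid=-2.02294 |R|=1.02320 →lo
  mid=-1.95633 |R|=0.95728 →hi
  mid=-1.98963 |R|=0.98969 →hi
  mid=-2.00629 |R|=1.00630 →lo
  mid=-1.99796 |R|=0.99796 →hi
  mid=-2.00212 |R|=1.00212 →lo
  mid=-2.00004 |R|=1.00004 →lo
  ...
  [-2.00004,-1.99991] ⇒ x*=-2.0000
So |R|<1 on (-2.0000, 0).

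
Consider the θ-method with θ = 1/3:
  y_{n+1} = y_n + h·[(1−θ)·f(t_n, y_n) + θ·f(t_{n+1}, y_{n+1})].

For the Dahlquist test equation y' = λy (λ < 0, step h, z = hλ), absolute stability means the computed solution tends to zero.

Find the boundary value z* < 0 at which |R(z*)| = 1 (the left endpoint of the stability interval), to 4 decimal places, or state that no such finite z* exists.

With y'=λy (z=hλ):
  y_{n+1} = y_n + z·[2/3·y_n + 1/3·y_{n+1}] ⇒ (1 − 1/3z)y_{n+1} = (1 + 2/3z)y_n
  so R(z) = (1 + 2/3z)/(1 − 1/3z).

Need |R(x)|<1, x<0.
x=-1.69: |R|=0.0810
R=−1: 1+2/3x = −1+1/3x ⇒ -1/3x=2 ⇒ x=2/(-1/3)=-6.0000
Confirm numerically:
  x=-4.617: |R|=0.81843 <1
  x=-4.293: |R|=0.76594 <1
  x=-3.629: |R|=0.64233 <1
  x=-2.693: |R|=0.41911 <1
  x=-6.290: |R|=1.03122 >1
  x=-6.102: |R|=1.01121 >1
Interval (-6.0000, 0).

left endpoint -6.0000.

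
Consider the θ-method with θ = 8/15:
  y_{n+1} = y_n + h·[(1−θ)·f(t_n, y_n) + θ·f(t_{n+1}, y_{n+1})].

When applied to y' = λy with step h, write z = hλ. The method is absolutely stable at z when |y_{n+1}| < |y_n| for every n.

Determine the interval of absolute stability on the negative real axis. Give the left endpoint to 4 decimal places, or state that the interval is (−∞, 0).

interval (−∞, 0).

On y'=λy, z=hλ:
  y_{n+1} = y_n + z·[7/15·y_n + 8/15·y_{n+1}] ⇒ (1 − 8/15z)y_{n+1} = (1 + 7/15z)y_n
  Hence R(z) = (1 + 7/15z)/(1 − 8/15z).

Solve |R(x)|<1 on ℝ⁻.
x=-0.74: |R|=0.4694
x=-2: |R|=0.0323
x=-10: |R|=0.5789
x=-100: |R|=0.8405
θ=8/15≥1/2 ⇒ |1+7/15x|<|1−8/15x| ∀x<0 ⇒ unbounded interval.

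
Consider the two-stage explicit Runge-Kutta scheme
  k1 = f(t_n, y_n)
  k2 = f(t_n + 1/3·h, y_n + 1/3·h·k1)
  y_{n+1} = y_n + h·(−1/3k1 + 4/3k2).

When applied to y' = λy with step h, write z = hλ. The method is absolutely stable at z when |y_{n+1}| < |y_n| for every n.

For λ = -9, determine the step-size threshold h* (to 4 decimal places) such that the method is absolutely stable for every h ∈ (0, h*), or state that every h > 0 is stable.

On y'=λy, z=hλ:
  k1=λy_n ⇒ h·k1=z·y_n;  k2=λ(1+1/3z)y_n ⇒ h·k2=z(1+1/3z)y_n
  y_{n+1}/y_n = 1 − 1/3z + 4/3z(1+1/3z) = 1 + z + 4/9z²
  ⇒ R(z) = 1 + z + 4/9z².

Find x<0 with |R(x)|<1.
x=-0.79: |R|=0.4874
R=1: x+4/9x²=0 ⇒ x=−9/4=-2.2500; min R=1−1/(4·4/9)=0.4375>−1
Confirm numerically:
  x=-2.153: |R|=0.90718 <1
  x=-1.471: |R|=0.49071 <1
  x=-1.413: |R|=0.47436 <1
  x=-2.848: |R|=1.75694 >1
  x=-2.844: |R|=1.75082 >1
  x=-2.624: |R|=1.43617 >1
Interval (-2.2500, 0).

(-2.2500,0); λ=-9 ⇒ h* = (9/4)/9 = 0.2500.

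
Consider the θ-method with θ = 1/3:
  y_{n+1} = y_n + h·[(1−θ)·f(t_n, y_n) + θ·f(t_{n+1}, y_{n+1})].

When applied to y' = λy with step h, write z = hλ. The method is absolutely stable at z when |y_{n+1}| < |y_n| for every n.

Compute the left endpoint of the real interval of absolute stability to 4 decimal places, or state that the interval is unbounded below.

Set f=λy, z=hλ:
  y_{n+1} = y_n + z·[2/3·y_n + 1/3·y_{n+1}] ⇒ (1 − 1/3z)y_{n+1} = (1 + 2/3z)y_n
  ⇒ R(z) = (1 + 2/3z)/(1 − 1/3z).

Need |R(x)|<1, x<0.
x=-0.68: |R|=0.4457
R=−1: 1+2/3x = −1+1/3x ⇒ -1/3x=2 ⇒ x=2/(-1/3)=-6.0000
Confirm numerically:
  x=-5.631: |R|=0.95725 <1
  x=-4.881: |R|=0.85801 <1
  x=-3.746: |R|=0.66588 <1
  x=-6.525: |R|=1.05512 >1
  x=-6.471: |R|=1.04973 >1
  x=-6.197: |R|=1.02142 >1
So |R|<1 on (-6.0000, 0).

left endpoint -6.0000.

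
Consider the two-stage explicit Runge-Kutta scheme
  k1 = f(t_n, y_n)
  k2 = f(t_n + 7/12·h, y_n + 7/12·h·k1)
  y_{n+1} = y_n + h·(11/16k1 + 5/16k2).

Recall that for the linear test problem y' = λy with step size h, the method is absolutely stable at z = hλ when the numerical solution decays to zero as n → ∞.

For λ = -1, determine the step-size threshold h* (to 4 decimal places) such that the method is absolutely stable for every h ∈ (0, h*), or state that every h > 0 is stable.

Test eqn y'=λy, z=hλ:
  k1=λy_n ⇒ h·k1=z·y_n;  k2=λ(1+7/12z)y_n ⇒ h·k2=z(1+7/12z)y_n
  y_{n+1}/y_n = 1 + 11/16z + 5/16z(1+7/12z) = 1 + z + 35/192z²
  ⇒ R(z) = 1 + z + 35/192z².

Solve |R(x)|<1 on ℝ⁻.
x=-1.28: |R|=0.0187
R=1: x+35/192x²=0 ⇒ x=−192/35=-5.4857; min R=1−1/(4·35/192)=-0.3714>−1
Confirm numerically:
  x=-5.065: |R|=0.61155 <1
  x=-4.745: |R|=0.35930 <1
  x=-3.427: |R|=0.28611 <1
  x=-2.644: |R|=0.36965 <1
  x=-5.793: |R|=1.32450 >1
  x=-5.558: |R|=1.07324 >1
Stable set (-5.4857, 0).

(-5.4857,0); λ=-1 ⇒ h* = (192/35)/1 = 5.4857.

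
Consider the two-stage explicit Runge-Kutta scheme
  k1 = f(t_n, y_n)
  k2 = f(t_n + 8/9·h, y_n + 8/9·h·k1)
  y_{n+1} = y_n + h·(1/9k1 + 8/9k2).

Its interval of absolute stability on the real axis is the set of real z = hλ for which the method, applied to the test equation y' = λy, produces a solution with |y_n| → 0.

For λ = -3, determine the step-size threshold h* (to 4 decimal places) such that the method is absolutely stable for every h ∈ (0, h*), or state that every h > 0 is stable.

(-1.2656,0); λ=-3 ⇒ h* = (81/64)/3 = 0.4219.

Set f=λy, z=hλ:
  k1=λy_n ⇒ h·k1=z·y_n;  k2=λ(1+8/9z)y_n ⇒ h·k2=z(1+8/9z)y_n
  y_{n+1}/y_n = 1 + 1/9z + 8/9z(1+8/9z) = 1 + z + 64/81z²
  so R(z) = 1 + z + 64/81z².

Solve |R(x)|<1 on ℝ⁻.
x=-0.97: |R|=0.7734
R=1: x+64/81x²=0 ⇒ x=−81/64=-1.2656; min R=1−1/(4·64/81)=0.6836>−1
Confirm numerically:
  x=-0.986: |R|=0.78215 <1
  x=-0.968: |R|=0.77236 <1
  x=-0.929: |R|=0.75291 <1
  x=-1.745: |R|=1.66095 >1
  x=-1.714: |R|=1.60722 >1
  x=-1.432: |R|=1.18825 >1
So |R|<1 on (-1.2656, 0).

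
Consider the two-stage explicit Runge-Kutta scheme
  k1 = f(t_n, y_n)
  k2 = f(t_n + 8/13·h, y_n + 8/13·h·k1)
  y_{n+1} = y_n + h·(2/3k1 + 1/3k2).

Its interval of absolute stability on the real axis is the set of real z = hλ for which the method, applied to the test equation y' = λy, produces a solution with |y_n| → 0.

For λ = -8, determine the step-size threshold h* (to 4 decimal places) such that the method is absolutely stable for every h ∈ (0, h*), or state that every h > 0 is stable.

On y'=λy, z=hλ:
  k1=λy_n ⇒ h·k1=z·y_n;  k2=λ(1+8/13z)y_n ⇒ h·k2=z(1+8/13z)y_n
  y_{n+1}/y_n = 1 + 2/3z + 1/3z(1+8/13z) = 1 + z + 8/39z²
  Hence R(z) = 1 + z + 8/39z².

Find x<0 with |R(x)|<1.
x=-1.44: |R|=0.0146
R=1: x+8/39x²=0 ⇒ x=−39/8=-4.8750; min R=1−1/(4·8/39)=-0.2188>−1
Confirm numerically:
  x=-3.381: |R|=0.03615 <1
  x=-2.399: |R|=0.21845 <1
  x=-2.285: |R|=0.21398 <1
  x=-5.341: |R|=1.51054 >1
  x=-5.160: |R|=1.30166 >1
  x=-4.919: |R|=1.04440 >1
Stable set (-4.8750, 0).

(-4.8750,0); λ=-8 ⇒ h* = (39/8)/8 = 0.6094.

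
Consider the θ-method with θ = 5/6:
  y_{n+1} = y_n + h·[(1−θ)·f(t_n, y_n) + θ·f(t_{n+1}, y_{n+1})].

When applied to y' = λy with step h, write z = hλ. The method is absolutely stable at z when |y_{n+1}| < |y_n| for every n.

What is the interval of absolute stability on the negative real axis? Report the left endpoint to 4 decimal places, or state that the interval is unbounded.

(−∞, 0) — no finite endpoint.

Test eqn y'=λy, z=hλ:
  y_{n+1} = y_n + z·[1/6·y_n + 5/6·y_{n+1}] ⇒ (1 − 5/6z)y_{n+1} = (1 + 1/6z)y_n
  Hence R(z) = (1 + 1/6z)/(1 − 5/6z).

Find x<0 with |R(x)|<1.
x=-1.3: |R|=0.3760
x=-2: |R|=0.2500
x=-10: |R|=0.0714
x=-100: |R|=0.1858
θ=5/6≥1/2 ⇒ |1+1/6x|<|1−5/6x| ∀x<0 ⇒ stable on all of ℝ⁻.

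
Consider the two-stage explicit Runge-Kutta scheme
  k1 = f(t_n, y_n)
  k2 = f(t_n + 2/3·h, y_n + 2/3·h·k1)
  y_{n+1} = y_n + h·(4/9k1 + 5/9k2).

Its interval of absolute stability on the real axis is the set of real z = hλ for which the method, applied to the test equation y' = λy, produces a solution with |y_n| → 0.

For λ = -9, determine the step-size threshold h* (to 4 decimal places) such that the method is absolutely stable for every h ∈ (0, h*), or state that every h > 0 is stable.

(-2.7000,0); λ=-9 ⇒ h* = (27/10)/9 = 0.3000.

With y'=λy (z=hλ):
  k1=λy_n ⇒ h·k1=z·y_n;  k2=λ(1+2/3z)y_n ⇒ h·k2=z(1+2/3z)y_n
  y_{n+1}/y_n = 1 + 4/9z + 5/9z(1+2/3z) = 1 + z + 10/27z²
  so R(z) = 1 + z + 10/27z².

Need |R(x)|<1, x<0.
x=-0.36: |R|=0.6880
R=1: x+10/27x²=0 ⇒ x=−27/10=-2.7000; min R=1−1/(4·10/27)=0.3250>−1
Confirm numerically:
  x=-2.303: |R|=0.66137 <1
  x=-1.718: |R|=0.37516 <1
  x=-1.601: |R|=0.34833 <1
  x=-1.505: |R|=0.33390 <1
  x=-3.118: |R|=1.48271 >1
  x=-2.875: |R|=1.18634 >1
  x=-2.866: |R|=1.17621 >1
So |R|<1 on (-2.7000, 0).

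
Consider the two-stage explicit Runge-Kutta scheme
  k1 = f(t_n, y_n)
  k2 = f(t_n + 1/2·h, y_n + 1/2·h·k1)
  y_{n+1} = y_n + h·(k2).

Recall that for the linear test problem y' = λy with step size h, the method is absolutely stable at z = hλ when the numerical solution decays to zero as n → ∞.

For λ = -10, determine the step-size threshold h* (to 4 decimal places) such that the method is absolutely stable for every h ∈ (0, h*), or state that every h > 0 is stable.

With y'=λy (z=hλ):
  k1=λy_n ⇒ h·k1=z·y_n;  k2=λ(1+1/2z)y_n ⇒ h·k2=z(1+1/2z)y_n
  y_{n+1}/y_n = 1 + z(1+1/2z) = 1 + z + 1/2z²
  R(z) = 1 + z + 1/2z².

Boundary: |R(x)|=1, x<0.
x=-1.75: |R|=0.7812
R=1: x+1/2x²=0 ⇒ x=−2=-2.0000; min R=1−1/(4·1/2)=0.5000>−1
Confirm numerically:
  x=-1.709: |R|=0.75134 <1
  x=-1.605: |R|=0.68301 <1
  x=-1.215: |R|=0.52311 <1
  x=-1.120: |R|=0.50720 <1
  x=-2.320: |R|=1.37120 >1
  x=-2.199: |R|=1.21880 >1
Stable set (-2.0000, 0).

(-2.0000,0); λ=-10 ⇒ h* = (2)/10 = 0.2000.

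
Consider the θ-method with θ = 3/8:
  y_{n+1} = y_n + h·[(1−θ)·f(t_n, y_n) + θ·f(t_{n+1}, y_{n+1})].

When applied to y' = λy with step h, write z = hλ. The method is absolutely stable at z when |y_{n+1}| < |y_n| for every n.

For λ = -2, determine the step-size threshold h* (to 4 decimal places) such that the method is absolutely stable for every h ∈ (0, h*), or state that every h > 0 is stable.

(-8.0000,0); λ=-2 ⇒ h* = (8)/2 = 4.0000.

With y'=λy (z=hλ):
  y_{n+1} = y_n + z·[5/8·y_n + 3/8·y_{n+1}] ⇒ (1 − 3/8z)y_{n+1} = (1 + 5/8z)y_n
  R(z) = (1 + 5/8z)/(1 − 3/8z).

Solve |R(x)|<1 on ℝ⁻.
x=-1.18: |R|=0.1820
R=−1: 1+5/8x = −1+3/8x ⇒ -1/4x=2 ⇒ x=2/(-1/4)=-8.0000
Confirm numerically:
  x=-7.935: |R|=0.99591 <1
  x=-7.075: |R|=0.93670 <1
  x=-5.139: |R|=0.75565 <1
  x=-4.868: |R|=0.72288 <1
  x=-8.513: |R|=1.03059 >1
  x=-8.237: |R|=1.01449 >1
Stable set (-8.0000, 0).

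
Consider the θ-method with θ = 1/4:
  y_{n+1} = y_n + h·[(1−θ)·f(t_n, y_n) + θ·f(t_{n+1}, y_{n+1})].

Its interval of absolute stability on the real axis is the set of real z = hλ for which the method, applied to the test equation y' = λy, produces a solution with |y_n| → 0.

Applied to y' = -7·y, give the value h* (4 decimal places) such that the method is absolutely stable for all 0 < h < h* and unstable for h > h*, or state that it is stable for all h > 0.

With y'=λy (z=hλ):
  y_{n+1} = y_n + z·[3/4·y_n + 1/4·y_{n+1}] ⇒ (1 − 1/4z)y_{n+1} = (1 + 3/4z)y_n
  R(z) = (1 + 3/4z)/(1 − 1/4z).

Boundary: |R(x)|=1, x<0.
x=-0.78: |R|=0.3473
R=−1: 1+3/4x = −1+1/4x ⇒ -1/2x=2 ⇒ x=2/(-1/2)=-4.0000
Confirm numerically:
  x=-3.336: |R|=0.81897 <1
  x=-2.741: |R|=0.62646 <1
  x=-2.659: |R|=0.59724 <1
  x=-2.403: |R|=0.50117 <1
  x=-4.090: |R|=1.02225 >1
  x=-4.039: |R|=1.00970 >1
Stable set (-4.0000, 0).

(-4.0000,0); λ=-7 ⇒ h* = (4)/7 = 0.5714.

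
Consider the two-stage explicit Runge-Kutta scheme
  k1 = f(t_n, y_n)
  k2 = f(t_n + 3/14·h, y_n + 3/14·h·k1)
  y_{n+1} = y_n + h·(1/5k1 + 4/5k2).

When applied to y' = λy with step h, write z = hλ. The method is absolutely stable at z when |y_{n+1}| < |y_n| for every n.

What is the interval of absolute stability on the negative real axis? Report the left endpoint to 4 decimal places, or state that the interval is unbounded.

z∈(-5.8333,0).

Test eqn y'=λy, z=hλ:
  k1=λy_n ⇒ h·k1=z·y_n;  k2=λ(1+3/14z)y_n ⇒ h·k2=z(1+3/14z)y_n
  y_{n+1}/y_n = 1 + 1/5z + 4/5z(1+3/14z) = 1 + z + 6/35z²
  R(z) = 1 + z + 6/35z².

Need |R(x)|<1, x<0.
x=-1.09: |R|=0.1137
R=1: x+6/35x²=0 ⇒ x=−35/6=-5.8333; min R=1−1/(4·6/35)=-0.4583>−1
Confirm numerically:
  x=-5.266: |R|=0.48784 <1
  x=-4.379: |R|=0.09175 <1
  x=-3.803: |R|=0.32366 <1
  x=-2.773: |R|=0.45480 <1
  x=-6.424: |R|=1.65048 >1
  x=-6.060: |R|=1.23547 >1
Interval (-5.8333, 0).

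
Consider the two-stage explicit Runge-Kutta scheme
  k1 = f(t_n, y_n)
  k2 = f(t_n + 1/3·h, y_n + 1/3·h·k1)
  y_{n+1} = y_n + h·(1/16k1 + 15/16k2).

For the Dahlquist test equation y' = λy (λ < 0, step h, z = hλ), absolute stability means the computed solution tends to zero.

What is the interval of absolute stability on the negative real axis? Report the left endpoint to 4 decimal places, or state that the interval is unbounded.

With y'=λy (z=hλ):
  k1=λy_n ⇒ h·k1=z·y_n;  k2=λ(1+1/3z)y_n ⇒ h·k2=z(1+1/3z)y_n
  y_{n+1}/y_n = 1 + 1/16z + 15/16z(1+1/3z) = 1 + z + 5/16z²
  Hence R(z) = 1 + z + 5/16z².

Boundary: |R(x)|=1, x<0.
x=-1.62: |R|=0.2001
R=1: x+5/16x²=0 ⇒ x=−16/5=-3.2000; min R=1−1/(4·5/16)=0.2000>−1
Confirm numerically:
  x=-3.095: |R|=0.89845 <1
  x=-2.910: |R|=0.73628 <1
  x=-1.310: |R|=0.22628 <1
  x=-3.773: |R|=1.67560 >1
  x=-3.459: |R|=1.27996 >1
  x=-3.404: |R|=1.21700 >1
So |R|<1 on (-3.2000, 0).

(-3.2000, 0).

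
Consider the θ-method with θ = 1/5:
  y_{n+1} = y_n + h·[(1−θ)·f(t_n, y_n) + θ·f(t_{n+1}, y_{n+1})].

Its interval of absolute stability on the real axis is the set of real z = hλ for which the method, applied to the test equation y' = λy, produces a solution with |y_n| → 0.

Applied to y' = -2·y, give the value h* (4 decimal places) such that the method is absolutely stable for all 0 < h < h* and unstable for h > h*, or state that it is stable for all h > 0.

(-3.3333,0); λ=-2 ⇒ h* = (10/3)/2 = 1.6667.

Test eqn y'=λy, z=hλ:
  y_{n+1} = y_n + z·[4/5·y_n + 1/5·y_{n+1}] ⇒ (1 − 1/5z)y_{n+1} = (1 + 4/5z)y_n
  R(z) = (1 + 4/5z)/(1 − 1/5z).

Boundary: |R(x)|=1, x<0.
x=-0.31: |R|=0.7081
R=−1: 1+4/5x = −1+1/5x ⇒ -3/5x=2 ⇒ x=2/(-3/5)=-3.3333
Confirm numerically:
  x=-2.702: |R|=0.75409 <1
  x=-1.711: |R|=0.27477 <1
  x=-1.563: |R|=0.19077 <1
  x=-1.539: |R|=0.17679 <1
  x=-3.837: |R|=1.17099 >1
  x=-3.798: |R|=1.15845 >1
  x=-3.533: |R|=1.07020 >1
Interval (-3.3333, 0).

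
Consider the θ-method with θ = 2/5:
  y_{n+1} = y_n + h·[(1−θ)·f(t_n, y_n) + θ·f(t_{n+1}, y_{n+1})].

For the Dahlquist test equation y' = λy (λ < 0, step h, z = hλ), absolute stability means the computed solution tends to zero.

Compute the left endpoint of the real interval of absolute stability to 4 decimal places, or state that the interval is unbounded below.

left endpoint -10.0000.

Set f=λy, z=hλ:
  y_{n+1} = y_n + z·[3/5·y_n + 2/5·y_{n+1}] ⇒ (1 − 2/5z)y_{n+1} = (1 + 3/5z)y_n
  R(z) = (1 + 3/5z)/(1 − 2/5z).

Need |R(x)|<1, x<0.
x=-1.33: |R|=0.1319
R=−1: 1+3/5x = −1+2/5x ⇒ -1/5x=2 ⇒ x=2/(-1/5)=-10.0000
Confirm numerically:
  x=-7.292: |R|=0.86172 <1
  x=-7.168: |R|=0.85354 <1
  x=-6.591: |R|=0.81251 <1
  x=-4.445: |R|=0.60007 <1
  x=-10.578: |R|=1.02210 >1
  x=-10.539: |R|=1.02067 >1
Stable set (-10.0000, 0).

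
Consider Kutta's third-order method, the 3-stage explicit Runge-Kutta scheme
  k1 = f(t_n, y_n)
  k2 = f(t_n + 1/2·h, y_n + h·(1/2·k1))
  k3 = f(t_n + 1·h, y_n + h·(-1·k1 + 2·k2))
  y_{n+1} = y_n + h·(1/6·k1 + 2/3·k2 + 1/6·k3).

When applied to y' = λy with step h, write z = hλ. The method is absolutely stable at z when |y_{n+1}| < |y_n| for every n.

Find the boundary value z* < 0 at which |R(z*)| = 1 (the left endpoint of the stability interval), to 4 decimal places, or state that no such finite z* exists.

z* = -2.5127.

On y'=λy, z=hλ:
  order 3, 3-stage ⇒ R(z)=1+z+z^2/2+z^3/6
  (e.g. R(-1.56)=0.02406, |R|=0.02406)

Find x<0 with |R(x)|<1.
x=-1.56: |R|=0.0241
|R(-2.74)|=1.4147 |R(-2.44)|=0.8843 |R(-0.96)|=0.3533
Bisect:
  x_lo=-2.9007 |R|=1.7614  x_hi=-0.1144 |R|=0.8919
  mid=-1.50754 |R|=0.05777 →hi
  mid=-2.20411 |R|=0.55969 →hi
  mid=-2.55240 |R|=1.06639 →lo
  mid=-2.37825 |R|=0.79215 →hi
  mid=-2.46533 |R|=0.92372 →hi
  mid=-2.50886 |R|=0.99363 →hi
  mid=-2.53063 |R|=1.02965 →lo
  mid=-2.51975 |R|=1.01155 →lo
  ...
  [-2.51277,-2.51260] ⇒ x*=-2.5127
So |R|<1 on (-2.5127, 0).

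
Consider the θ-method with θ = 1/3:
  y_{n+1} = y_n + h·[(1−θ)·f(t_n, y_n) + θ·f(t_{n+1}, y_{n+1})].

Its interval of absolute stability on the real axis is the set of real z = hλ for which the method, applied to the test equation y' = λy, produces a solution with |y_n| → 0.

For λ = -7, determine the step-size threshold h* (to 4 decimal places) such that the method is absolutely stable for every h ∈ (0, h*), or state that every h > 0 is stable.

(-6.0000,0); λ=-7 ⇒ h* = (6)/7 = 0.8571.

With y'=λy (z=hλ):
  y_{n+1} = y_n + z·[2/3·y_n + 1/3·y_{n+1}] ⇒ (1 − 1/3z)y_{n+1} = (1 + 2/3z)y_n
  ⇒ R(z) = (1 + 2/3z)/(1 − 1/3z).

Solve |R(x)|<1 on ℝ⁻.
x=-0.47: |R|=0.5937
R=−1: 1+2/3x = −1+1/3x ⇒ -1/3x=2 ⇒ x=2/(-1/3)=-6.0000
Confirm numerically:
  x=-5.939: |R|=0.99318 <1
  x=-4.621: |R|=0.81905 <1
  x=-4.262: |R|=0.76067 <1
  x=-3.007: |R|=0.50175 <1
  x=-6.492: |R|=1.05183 >1
  x=-6.325: |R|=1.03485 >1
  x=-6.125: |R|=1.01370 >1
Stable set (-6.0000, 0).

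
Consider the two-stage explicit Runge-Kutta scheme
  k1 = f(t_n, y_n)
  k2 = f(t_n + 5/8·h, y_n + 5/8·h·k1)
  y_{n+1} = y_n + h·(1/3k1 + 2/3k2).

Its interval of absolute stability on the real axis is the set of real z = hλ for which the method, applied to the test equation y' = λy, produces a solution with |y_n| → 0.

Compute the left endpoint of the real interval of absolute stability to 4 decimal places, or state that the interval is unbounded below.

z* = -2.4000.

On y'=λy, z=hλ:
  k1=λy_n ⇒ h·k1=z·y_n;  k2=λ(1+5/8z)y_n ⇒ h·k2=z(1+5/8z)y_n
  y_{n+1}/y_n = 1 + 1/3z + 2/3z(1+5/8z) = 1 + z + 5/12z²
  ⇒ R(z) = 1 + z + 5/12z².

Need |R(x)|<1, x<0.
x=-0.96: |R|=0.4240
R=1: x+5/12x²=0 ⇒ x=−12/5=-2.4000; min R=1−1/(4·5/12)=0.4000>−1
Confirm numerically:
  x=-1.981: |R|=0.65415 <1
  x=-1.598: |R|=0.46600 <1
  x=-1.304: |R|=0.40451 <1
  x=-1.162: |R|=0.40060 <1
  x=-2.686: |R|=1.32008 >1
  x=-2.446: |R|=1.04688 >1
Stable set (-2.4000, 0).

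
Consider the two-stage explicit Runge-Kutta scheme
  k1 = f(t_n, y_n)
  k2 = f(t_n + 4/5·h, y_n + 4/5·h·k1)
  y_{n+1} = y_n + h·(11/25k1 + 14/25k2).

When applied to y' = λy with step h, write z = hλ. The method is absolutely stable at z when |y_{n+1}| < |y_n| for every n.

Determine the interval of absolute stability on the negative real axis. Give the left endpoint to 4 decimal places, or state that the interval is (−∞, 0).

On y'=λy, z=hλ:
  k1=λy_n ⇒ h·k1=z·y_n;  k2=λ(1+4/5z)y_n ⇒ h·k2=z(1+4/5z)y_n
  y_{n+1}/y_n = 1 + 11/25z + 14/25z(1+4/5z) = 1 + z + 56/125z²
  R(z) = 1 + z + 56/125z².

Need |R(x)|<1, x<0.
x=-1.42: |R|=0.4833
R=1: x+56/125x²=0 ⇒ x=−125/56=-2.2321; min R=1−1/(4·56/125)=0.4420>−1
Confirm numerically:
  x=-1.627: |R|=0.55891 <1
  x=-1.495: |R|=0.50629 <1
  x=-1.138: |R|=0.44218 <1
  x=-2.553: |R|=1.36698 >1
  x=-2.327: |R|=1.09889 >1
Stable set (-2.2321, 0).

z∈(-2.2321,0).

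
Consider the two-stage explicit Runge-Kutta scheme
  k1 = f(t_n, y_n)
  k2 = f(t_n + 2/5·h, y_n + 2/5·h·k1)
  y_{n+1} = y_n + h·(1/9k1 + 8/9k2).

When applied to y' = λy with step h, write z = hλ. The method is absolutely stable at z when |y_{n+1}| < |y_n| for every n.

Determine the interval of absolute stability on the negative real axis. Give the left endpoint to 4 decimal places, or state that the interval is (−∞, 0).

(-2.8125, 0).

With y'=λy (z=hλ):
  k1=λy_n ⇒ h·k1=z·y_n;  k2=λ(1+2/5z)y_n ⇒ h·k2=z(1+2/5z)y_n
  y_{n+1}/y_n = 1 + 1/9z + 8/9z(1+2/5z) = 1 + z + 16/45z²
  R(z) = 1 + z + 16/45z².

Boundary: |R(x)|=1, x<0.
x=-1.59: |R|=0.3089
R=1: x+16/45x²=0 ⇒ x=−45/16=-2.8125; min R=1−1/(4·16/45)=0.2969>−1
Confirm numerically:
  x=-2.362: |R|=0.62166 <1
  x=-2.344: |R|=0.60954 <1
  x=-2.029: |R|=0.43477 <1
  x=-1.394: |R|=0.29693 <1
  x=-3.397: |R|=1.70597 >1
  x=-3.271: |R|=1.53325 >1
  x=-3.239: |R|=1.49118 >1
Interval (-2.8125, 0).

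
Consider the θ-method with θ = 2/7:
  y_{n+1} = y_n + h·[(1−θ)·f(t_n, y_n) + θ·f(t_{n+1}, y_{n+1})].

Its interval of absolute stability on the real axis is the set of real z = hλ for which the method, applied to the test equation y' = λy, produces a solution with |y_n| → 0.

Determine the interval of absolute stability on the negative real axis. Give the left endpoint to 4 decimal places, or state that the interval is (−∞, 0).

(-4.6667, 0).

On y'=λy, z=hλ:
  y_{n+1} = y_n + z·[5/7·y_n + 2/7·y_{n+1}] ⇒ (1 − 2/7z)y_{n+1} = (1 + 5/7z)y_n
  ⇒ R(z) = (1 + 5/7z)/(1 − 2/7z).

Need |R(x)|<1, x<0.
x=-0.9: |R|=0.2841
R=−1: 1+5/7x = −1+2/7x ⇒ -3/7x=2 ⇒ x=2/(-3/7)=-4.6667
Confirm numerically:
  x=-4.582: |R|=0.98429 <1
  x=-2.651: |R|=0.50845 <1
  x=-2.313: |R|=0.39265 <1
  x=-2.296: |R|=0.38647 <1
  x=-5.060: |R|=1.06893 >1
  x=-4.953: |R|=1.05081 >1
  x=-4.845: |R|=1.03206 >1
Stable set (-4.6667, 0).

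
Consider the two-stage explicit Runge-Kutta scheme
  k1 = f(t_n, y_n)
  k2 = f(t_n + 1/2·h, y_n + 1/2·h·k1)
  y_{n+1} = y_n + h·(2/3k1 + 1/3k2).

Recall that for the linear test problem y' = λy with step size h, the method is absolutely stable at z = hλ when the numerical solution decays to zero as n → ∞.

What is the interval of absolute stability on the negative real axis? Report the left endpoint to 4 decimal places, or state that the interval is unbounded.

(-6.0000, 0).

With y'=λy (z=hλ):
  k1=λy_n ⇒ h·k1=z·y_n;  k2=λ(1+1/2z)y_n ⇒ h·k2=z(1+1/2z)y_n
  y_{n+1}/y_n = 1 + 2/3z + 1/3z(1+1/2z) = 1 + z + 1/6z²
  R(z) = 1 + z + 1/6z².

Need |R(x)|<1, x<0.
x=-0.68: |R|=0.3971
R=1: x+1/6x²=0 ⇒ x=−6=-6.0000; min R=1−1/(4·1/6)=-0.5000>−1
Confirm numerically:
  x=-4.475: |R|=0.13740 <1
  x=-3.682: |R|=0.42248 <1
  x=-3.639: |R|=0.43195 <1
  x=-6.333: |R|=1.35148 >1
  x=-6.069: |R|=1.06979 >1
  x=-6.066: |R|=1.06673 >1
Stable set (-6.0000, 0).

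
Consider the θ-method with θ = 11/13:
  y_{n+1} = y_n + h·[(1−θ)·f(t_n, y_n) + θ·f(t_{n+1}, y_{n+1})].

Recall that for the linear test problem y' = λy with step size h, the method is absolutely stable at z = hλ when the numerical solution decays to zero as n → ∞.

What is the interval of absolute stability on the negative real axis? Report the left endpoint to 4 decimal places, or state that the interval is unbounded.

On y'=λy, z=hλ:
  y_{n+1} = y_n + z·[2/13·y_n + 11/13·y_{n+1}] ⇒ (1 − 11/13z)y_{n+1} = (1 + 2/13z)y_n
  R(z) = (1 + 2/13z)/(1 − 11/13z).

Boundary: |R(x)|=1, x<0.
x=-1.5: |R|=0.3390
x=-2: |R|=0.2571
x=-10: |R|=0.0569
x=-100: |R|=0.1680
θ=11/13≥1/2 ⇒ |1+2/13x|<|1−11/13x| ∀x<0 ⇒ interval (−∞,0).

(−∞, 0) — no finite endpoint.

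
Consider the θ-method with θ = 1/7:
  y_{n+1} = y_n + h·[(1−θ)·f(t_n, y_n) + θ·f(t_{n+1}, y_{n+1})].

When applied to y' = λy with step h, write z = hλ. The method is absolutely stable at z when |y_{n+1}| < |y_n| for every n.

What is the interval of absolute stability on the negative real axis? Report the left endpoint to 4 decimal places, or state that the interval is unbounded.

(-2.8000, 0).

On y'=λy, z=hλ:
  y_{n+1} = y_n + z·[6/7·y_n + 1/7·y_{n+1}] ⇒ (1 − 1/7z)y_{n+1} = (1 + 6/7z)y_n
  R(z) = (1 + 6/7z)/(1 − 1/7z).

Boundary: |R(x)|=1, x<0.
x=-1.63: |R|=0.3221
R=−1: 1+6/7x = −1+1/7x ⇒ -5/7x=2 ⇒ x=2/(-5/7)=-2.8000
Confirm numerically:
  x=-2.761: |R|=0.98002 <1
  x=-2.267: |R|=0.71242 <1
  x=-1.482: |R|=0.22306 <1
  x=-1.435: |R|=0.19087 <1
  x=-3.265: |R|=1.22650 >1
  x=-3.218: |R|=1.20454 >1
  x=-3.017: |R|=1.10832 >1
So |R|<1 on (-2.8000, 0).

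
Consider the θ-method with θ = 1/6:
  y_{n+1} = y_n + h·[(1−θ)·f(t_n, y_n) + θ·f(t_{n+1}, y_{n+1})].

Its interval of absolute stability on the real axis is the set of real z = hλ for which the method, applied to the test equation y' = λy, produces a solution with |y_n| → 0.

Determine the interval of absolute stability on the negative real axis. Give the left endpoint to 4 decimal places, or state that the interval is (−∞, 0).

z∈(-3.0000,0).

On y'=λy, z=hλ:
  y_{n+1} = y_n + z·[5/6·y_n + 1/6·y_{n+1}] ⇒ (1 − 1/6z)y_{n+1} = (1 + 5/6z)y_n
  Hence R(z) = (1 + 5/6z)/(1 − 1/6z).

Boundary: |R(x)|=1, x<0.
x=-1.05: |R|=0.1064
R=−1: 1+5/6x = −1+1/6x ⇒ -2/3x=2 ⇒ x=2/(-2/3)=-3.0000
Confirm numerically:
  x=-2.191: |R|=0.60493 <1
  x=-1.866: |R|=0.42334 <1
  x=-1.858: |R|=0.41868 <1
  x=-1.516: |R|=0.21022 <1
  x=-3.386: |R|=1.16450 >1
  x=-3.260: |R|=1.11231 >1
  x=-3.233: |R|=1.10094 >1
Interval (-3.0000, 0).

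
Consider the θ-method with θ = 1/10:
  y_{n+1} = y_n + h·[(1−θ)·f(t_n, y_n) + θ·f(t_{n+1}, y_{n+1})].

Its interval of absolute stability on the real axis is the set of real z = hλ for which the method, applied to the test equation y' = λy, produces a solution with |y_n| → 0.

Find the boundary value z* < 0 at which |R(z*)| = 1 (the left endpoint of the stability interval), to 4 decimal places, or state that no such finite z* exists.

Test eqn y'=λy, z=hλ:
  y_{n+1} = y_n + z·[9/10·y_n + 1/10·y_{n+1}] ⇒ (1 − 1/10z)y_{n+1} = (1 + 9/10z)y_n
  R(z) = (1 + 9/10z)/(1 − 1/10z).

Need |R(x)|<1, x<0.
x=-1.31: |R|=0.1583
R=−1: 1+9/10x = −1+1/10x ⇒ -4/5x=2 ⇒ x=2/(-4/5)=-2.5000
Confirm numerically:
  x=-2.361: |R|=0.91004 <1
  x=-2.059: |R|=0.70744 <1
  x=-1.604: |R|=0.38228 <1
  x=-1.025: |R|=0.07029 <1
  x=-2.786: |R|=1.17895 >1
  x=-2.548: |R|=1.03060 >1
So |R|<1 on (-2.5000, 0).

z* = -2.5000.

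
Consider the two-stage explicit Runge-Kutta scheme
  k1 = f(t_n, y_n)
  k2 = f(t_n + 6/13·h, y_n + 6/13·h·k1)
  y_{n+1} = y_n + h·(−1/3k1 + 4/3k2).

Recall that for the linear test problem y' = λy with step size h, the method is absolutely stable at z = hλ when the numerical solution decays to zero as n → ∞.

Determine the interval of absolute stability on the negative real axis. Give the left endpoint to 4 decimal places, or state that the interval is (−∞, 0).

With y'=λy (z=hλ):
  k1=λy_n ⇒ h·k1=z·y_n;  k2=λ(1+6/13z)y_n ⇒ h·k2=z(1+6/13z)y_n
  y_{n+1}/y_n = 1 − 1/3z + 4/3z(1+6/13z) = 1 + z + 8/13z²
  Hence R(z) = 1 + z + 8/13z².

Boundary: |R(x)|=1, x<0.
x=-1.19: |R|=0.6814
R=1: x+8/13x²=0 ⇒ x=−13/8=-1.6250; min R=1−1/(4·8/13)=0.5938>−1
Confirm numerically:
  x=-1.563: |R|=0.94037 <1
  x=-1.305: |R|=0.74302 <1
  x=-1.209: |R|=0.69050 <1
  x=-1.105: |R|=0.64640 <1
  x=-2.126: |R|=1.65546 >1
  x=-1.876: |R|=1.28977 >1
Stable set (-1.6250, 0).

(-1.6250, 0).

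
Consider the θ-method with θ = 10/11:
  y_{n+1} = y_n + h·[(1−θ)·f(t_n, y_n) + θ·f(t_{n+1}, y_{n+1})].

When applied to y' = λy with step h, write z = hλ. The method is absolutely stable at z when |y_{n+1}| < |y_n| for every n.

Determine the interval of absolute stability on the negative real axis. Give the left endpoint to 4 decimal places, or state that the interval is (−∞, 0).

unbounded; (−∞, 0).

Set f=λy, z=hλ:
  y_{n+1} = y_n + z·[1/11·y_n + 10/11·y_{n+1}] ⇒ (1 − 10/11z)y_{n+1} = (1 + 1/11z)y_n
  R(z) = (1 + 1/11z)/(1 − 10/11z).

Solve |R(x)|<1 on ℝ⁻.
x=-1.26: |R|=0.4127
x=-2: |R|=0.2903
x=-10: |R|=0.0090
x=-100: |R|=0.0880
θ=10/11≥1/2 ⇒ |1+1/11x|<|1−10/11x| ∀x<0 ⇒ interval (−∞,0).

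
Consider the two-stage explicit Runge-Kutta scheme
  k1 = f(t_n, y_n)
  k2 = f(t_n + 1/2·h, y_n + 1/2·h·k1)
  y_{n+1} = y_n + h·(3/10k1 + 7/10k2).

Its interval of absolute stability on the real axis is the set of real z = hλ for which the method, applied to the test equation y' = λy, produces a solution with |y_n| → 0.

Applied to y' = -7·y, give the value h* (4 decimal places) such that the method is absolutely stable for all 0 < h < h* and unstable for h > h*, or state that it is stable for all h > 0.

Test eqn y'=λy, z=hλ:
  k1=λy_n ⇒ h·k1=z·y_n;  k2=λ(1+1/2z)y_n ⇒ h·k2=z(1+1/2z)y_n
  y_{n+1}/y_n = 1 + 3/10z + 7/10z(1+1/2z) = 1 + z + 7/20z²
  Hence R(z) = 1 + z + 7/20z².

Boundary: |R(x)|=1, x<0.
x=-1.31: |R|=0.2906
R=1: x+7/20x²=0 ⇒ x=−20/7=-2.8571; min R=1−1/(4·7/20)=0.2857>−1
Confirm numerically:
  x=-2.350: |R|=0.58288 <1
  x=-1.963: |R|=0.38568 <1
  x=-1.852: |R|=0.34847 <1
  x=-1.795: |R|=0.33271 <1
  x=-3.074: |R|=1.23332 >1
  x=-3.047: |R|=1.20247 >1
  x=-2.997: |R|=1.14670 >1
So |R|<1 on (-2.8571, 0).

(-2.8571,0); λ=-7 ⇒ h* = (20/7)/7 = 0.4082.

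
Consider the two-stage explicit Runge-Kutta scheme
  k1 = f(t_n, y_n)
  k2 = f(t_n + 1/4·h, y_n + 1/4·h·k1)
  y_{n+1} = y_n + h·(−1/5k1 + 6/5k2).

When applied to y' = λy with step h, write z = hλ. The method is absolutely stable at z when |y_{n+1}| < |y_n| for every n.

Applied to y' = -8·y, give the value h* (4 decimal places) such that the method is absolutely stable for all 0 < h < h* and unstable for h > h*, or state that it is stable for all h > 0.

On y'=λy, z=hλ:
  k1=λy_n ⇒ h·k1=z·y_n;  k2=λ(1+1/4z)y_n ⇒ h·k2=z(1+1/4z)y_n
  y_{n+1}/y_n = 1 − 1/5z + 6/5z(1+1/4z) = 1 + z + 3/10z²
  so R(z) = 1 + z + 3/10z².

Solve |R(x)|<1 on ℝ⁻.
x=-1.56: |R|=0.1701
R=1: x+3/10x²=0 ⇒ x=−10/3=-3.3333; min R=1−1/(4·3/10)=0.1667>−1
Confirm numerically:
  x=-3.260: |R|=0.92828 <1
  x=-2.225: |R|=0.26019 <1
  x=-2.201: |R|=0.25232 <1
  x=-1.858: |R|=0.17765 <1
  x=-3.802: |R|=1.53456 >1
  x=-3.636: |R|=1.33015 >1
So |R|<1 on (-3.3333, 0).

(-3.3333,0); λ=-8 ⇒ h* = (10/3)/8 = 0.4167.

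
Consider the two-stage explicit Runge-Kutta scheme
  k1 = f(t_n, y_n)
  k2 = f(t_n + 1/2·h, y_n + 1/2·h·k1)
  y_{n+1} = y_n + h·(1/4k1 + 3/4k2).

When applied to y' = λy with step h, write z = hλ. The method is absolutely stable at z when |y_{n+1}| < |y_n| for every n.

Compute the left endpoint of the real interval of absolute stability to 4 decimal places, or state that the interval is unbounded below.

With y'=λy (z=hλ):
  k1=λy_n ⇒ h·k1=z·y_n;  k2=λ(1+1/2z)y_n ⇒ h·k2=z(1+1/2z)y_n
  y_{n+1}/y_n = 1 + 1/4z + 3/4z(1+1/2z) = 1 + z + 3/8z²
  so R(z) = 1 + z + 3/8z².

Boundary: |R(x)|=1, x<0.
x=-1.79: |R|=0.4115
R=1: x+3/8x²=0 ⇒ x=−8/3=-2.6667; min R=1−1/(4·3/8)=0.3333>−1
Confirm numerically:
  x=-2.518: |R|=0.85962 <1
  x=-2.414: |R|=0.77127 <1
  x=-1.672: |R|=0.37634 <1
  x=-3.176: |R|=1.60662 >1
  x=-2.699: |R|=1.03273 >1
So |R|<1 on (-2.6667, 0).

left endpoint -2.6667.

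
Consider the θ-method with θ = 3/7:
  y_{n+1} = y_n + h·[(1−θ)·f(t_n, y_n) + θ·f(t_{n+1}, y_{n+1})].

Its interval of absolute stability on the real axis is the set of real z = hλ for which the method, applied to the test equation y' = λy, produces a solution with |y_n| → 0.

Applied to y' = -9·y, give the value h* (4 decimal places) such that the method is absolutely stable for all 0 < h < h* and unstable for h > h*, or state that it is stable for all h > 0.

(-14.0000,0); λ=-9 ⇒ h* = (14)/9 = 1.5556.

Test eqn y'=λy, z=hλ:
  y_{n+1} = y_n + z·[4/7·y_n + 3/7·y_{n+1}] ⇒ (1 − 3/7z)y_{n+1} = (1 + 4/7z)y_n
  R(z) = (1 + 4/7z)/(1 − 3/7z).

Boundary: |R(x)|=1, x<0.
x=-1.6: |R|=0.0508
R=−1: 1+4/7x = −1+3/7x ⇒ -1/7x=2 ⇒ x=2/(-1/7)=-14.0000
Confirm numerically:
  x=-11.552: |R|=0.94123 <1
  x=-10.678: |R|=0.91489 <1
  x=-10.593: |R|=0.91214 <1
  x=-6.057: |R|=0.68444 <1
  x=-14.577: |R|=1.01137 >1
  x=-14.367: |R|=1.00733 >1
Stable set (-14.0000, 0).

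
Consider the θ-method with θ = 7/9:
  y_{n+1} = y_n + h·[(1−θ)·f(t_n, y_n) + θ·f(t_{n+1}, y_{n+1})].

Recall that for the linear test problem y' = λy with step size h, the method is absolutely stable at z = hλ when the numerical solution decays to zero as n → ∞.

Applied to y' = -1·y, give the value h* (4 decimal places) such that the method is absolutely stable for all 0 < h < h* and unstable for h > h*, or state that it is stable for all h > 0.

On y'=λy, z=hλ:
  y_{n+1} = y_n + z·[2/9·y_n + 7/9·y_{n+1}] ⇒ (1 − 7/9z)y_{n+1} = (1 + 2/9z)y_n
  R(z) = (1 + 2/9z)/(1 − 7/9z).

Boundary: |R(x)|=1, x<0.
x=-0.47: |R|=0.6558
x=-2: |R|=0.2174
x=-10: |R|=0.1392
x=-100: |R|=0.2694
θ=7/9≥1/2 ⇒ |1+2/9x|<|1−7/9x| ∀x<0 ⇒ interval (−∞,0).

(−∞, 0) — no finite endpoint. Any h>0 works for λ=-1.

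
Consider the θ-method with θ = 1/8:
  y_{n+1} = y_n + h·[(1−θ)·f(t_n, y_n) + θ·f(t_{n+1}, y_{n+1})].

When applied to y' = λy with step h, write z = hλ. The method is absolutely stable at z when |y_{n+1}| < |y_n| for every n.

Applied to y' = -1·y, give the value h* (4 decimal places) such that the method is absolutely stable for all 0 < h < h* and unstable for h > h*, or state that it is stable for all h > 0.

(-2.6667,0); λ=-1 ⇒ h* = (8/3)/1 = 2.6667.

On y'=λy, z=hλ:
  y_{n+1} = y_n + z·[7/8·y_n + 1/8·y_{n+1}] ⇒ (1 − 1/8z)y_{n+1} = (1 + 7/8z)y_n
  ⇒ R(z) = (1 + 7/8z)/(1 − 1/8z).

Find x<0 with |R(x)|<1.
x=-0.41: |R|=0.6100
R=−1: 1+7/8x = −1+1/8x ⇒ -3/4x=2 ⇒ x=2/(-3/4)=-2.6667
Confirm numerically:
  x=-2.469: |R|=0.88671 <1
  x=-2.346: |R|=0.81403 <1
  x=-1.946: |R|=0.56525 <1
  x=-1.071: |R|=0.05545 <1
  x=-3.003: |R|=1.18340 >1
  x=-2.860: |R|=1.10681 >1
  x=-2.785: |R|=1.06583 >1
Stable set (-2.6667, 0).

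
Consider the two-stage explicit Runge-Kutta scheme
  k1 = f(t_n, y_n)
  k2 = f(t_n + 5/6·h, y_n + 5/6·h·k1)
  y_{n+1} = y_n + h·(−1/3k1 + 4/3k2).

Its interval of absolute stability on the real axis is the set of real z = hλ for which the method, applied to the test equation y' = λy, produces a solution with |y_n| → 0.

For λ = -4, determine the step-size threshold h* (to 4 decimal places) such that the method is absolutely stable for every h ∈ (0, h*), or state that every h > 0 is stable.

(-0.9000,0); λ=-4 ⇒ h* = (9/10)/4 = 0.2250.

With y'=λy (z=hλ):
  k1=λy_n ⇒ h·k1=z·y_n;  k2=λ(1+5/6z)y_n ⇒ h·k2=z(1+5/6z)y_n
  y_{n+1}/y_n = 1 − 1/3z + 4/3z(1+5/6z) = 1 + z + 10/9z²
  R(z) = 1 + z + 10/9z².

Find x<0 with |R(x)|<1.
x=-1.63: |R|=2.3221
R=1: x+10/9x²=0 ⇒ x=−9/10=-0.9000; min R=1−1/(4·10/9)=0.7750>−1
Confirm numerically:
  x=-0.639: |R|=0.81469 <1
  x=-0.446: |R|=0.77502 <1
  x=-0.402: |R|=0.77756 <1
  x=-0.365: |R|=0.78303 <1
  x=-1.146: |R|=1.31324 >1
  x=-1.143: |R|=1.30861 >1
Interval (-0.9000, 0).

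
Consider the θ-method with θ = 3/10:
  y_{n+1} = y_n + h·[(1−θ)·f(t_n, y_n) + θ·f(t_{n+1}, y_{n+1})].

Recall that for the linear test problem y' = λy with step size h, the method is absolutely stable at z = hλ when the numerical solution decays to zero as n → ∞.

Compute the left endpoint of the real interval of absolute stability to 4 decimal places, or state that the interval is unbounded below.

On y'=λy, z=hλ:
  y_{n+1} = y_n + z·[7/10·y_n + 3/10·y_{n+1}] ⇒ (1 − 3/10z)y_{n+1} = (1 + 7/10z)y_n
  R(z) = (1 + 7/10z)/(1 − 3/10z).

Find x<0 with |R(x)|<1.
x=-0.61: |R|=0.4844
R=−1: 1+7/10x = −1+3/10x ⇒ -2/5x=2 ⇒ x=2/(-2/5)=-5.0000
Confirm numerically:
  x=-3.683: |R|=0.74973 <1
  x=-3.011: |R|=0.58199 <1
  x=-2.518: |R|=0.43443 <1
  x=-5.387: |R|=1.05917 >1
  x=-5.346: |R|=1.05315 >1
Interval (-5.0000, 0).

left endpoint -5.0000.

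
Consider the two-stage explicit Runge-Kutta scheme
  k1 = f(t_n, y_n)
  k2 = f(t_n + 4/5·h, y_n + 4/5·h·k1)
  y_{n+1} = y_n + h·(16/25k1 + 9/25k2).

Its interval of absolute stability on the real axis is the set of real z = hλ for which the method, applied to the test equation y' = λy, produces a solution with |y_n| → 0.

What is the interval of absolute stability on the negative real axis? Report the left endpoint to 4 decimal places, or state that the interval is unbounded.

On y'=λy, z=hλ:
  k1=λy_n ⇒ h·k1=z·y_n;  k2=λ(1+4/5z)y_n ⇒ h·k2=z(1+4/5z)y_n
  y_{n+1}/y_n = 1 + 16/25z + 9/25z(1+4/5z) = 1 + z + 36/125z²
  ⇒ R(z) = 1 + z + 36/125z².

Solve |R(x)|<1 on ℝ⁻.
x=-1.2: |R|=0.2147
R=1: x+36/125x²=0 ⇒ x=−125/36=-3.4722; min R=1−1/(4·36/125)=0.1319>−1
Confirm numerically:
  x=-2.568: |R|=0.33125 <1
  x=-2.401: |R|=0.25926 <1
  x=-2.377: |R|=0.25024 <1
  x=-2.203: |R|=0.19472 <1
  x=-3.938: |R|=1.52826 >1
  x=-3.905: |R|=1.48672 >1
  x=-3.824: |R|=1.38742 >1
So |R|<1 on (-3.4722, 0).

z∈(-3.4722,0).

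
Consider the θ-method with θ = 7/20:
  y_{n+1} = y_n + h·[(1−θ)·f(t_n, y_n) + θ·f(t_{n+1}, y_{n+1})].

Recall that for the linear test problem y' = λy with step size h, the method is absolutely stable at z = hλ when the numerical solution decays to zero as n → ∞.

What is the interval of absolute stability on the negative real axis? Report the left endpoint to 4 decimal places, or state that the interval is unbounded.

With y'=λy (z=hλ):
  y_{n+1} = y_n + z·[13/20·y_n + 7/20·y_{n+1}] ⇒ (1 − 7/20z)y_{n+1} = (1 + 13/20z)y_n
  Hence R(z) = (1 + 13/20z)/(1 − 7/20z).

Find x<0 with |R(x)|<1.
x=-0.7: |R|=0.4378
R=−1: 1+13/20x = −1+7/20x ⇒ -3/10x=2 ⇒ x=2/(-3/10)=-6.6667
Confirm numerically:
  x=-6.603: |R|=0.99423 <1
  x=-5.215: |R|=0.84585 <1
  x=-3.506: |R|=0.57424 <1
  x=-3.408: |R|=0.55418 <1
  x=-6.744: |R|=1.00690 >1
  x=-6.713: |R|=1.00415 >1
Stable set (-6.6667, 0).

z∈(-6.6667,0).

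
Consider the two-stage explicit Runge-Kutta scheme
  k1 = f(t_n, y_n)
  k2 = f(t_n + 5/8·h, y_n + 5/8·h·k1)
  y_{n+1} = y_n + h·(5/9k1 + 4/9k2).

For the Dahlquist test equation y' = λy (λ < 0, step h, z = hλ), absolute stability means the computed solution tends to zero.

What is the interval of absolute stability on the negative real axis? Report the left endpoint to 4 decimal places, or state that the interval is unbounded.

z∈(-3.6000,0).

With y'=λy (z=hλ):
  k1=λy_n ⇒ h·k1=z·y_n;  k2=λ(1+5/8z)y_n ⇒ h·k2=z(1+5/8z)y_n
  y_{n+1}/y_n = 1 + 5/9z + 4/9z(1+5/8z) = 1 + z + 5/18z²
  so R(z) = 1 + z + 5/18z².

Solve |R(x)|<1 on ℝ⁻.
x=-0.88: |R|=0.3351
R=1: x+5/18x²=0 ⇒ x=−18/5=-3.6000; min R=1−1/(4·5/18)=0.1000>−1
Confirm numerically:
  x=-2.720: |R|=0.33511 <1
  x=-2.698: |R|=0.32400 <1
  x=-1.853: |R|=0.10078 <1
  x=-3.936: |R|=1.36736 >1
  x=-3.898: |R|=1.32267 >1
  x=-3.892: |R|=1.31568 >1
So |R|<1 on (-3.6000, 0).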